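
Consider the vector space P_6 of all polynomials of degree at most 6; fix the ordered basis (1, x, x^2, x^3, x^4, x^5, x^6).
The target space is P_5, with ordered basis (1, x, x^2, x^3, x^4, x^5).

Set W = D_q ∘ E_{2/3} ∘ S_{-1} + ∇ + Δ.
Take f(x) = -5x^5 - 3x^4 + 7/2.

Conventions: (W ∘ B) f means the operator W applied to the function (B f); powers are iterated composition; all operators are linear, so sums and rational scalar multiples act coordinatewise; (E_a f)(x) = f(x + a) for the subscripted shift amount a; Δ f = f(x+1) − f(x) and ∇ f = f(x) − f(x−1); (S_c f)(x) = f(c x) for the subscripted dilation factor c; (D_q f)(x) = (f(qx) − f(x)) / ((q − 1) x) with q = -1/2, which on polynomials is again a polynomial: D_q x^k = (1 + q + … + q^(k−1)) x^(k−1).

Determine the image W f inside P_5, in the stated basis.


S_{-1} f = 5x^5 - 3x^4 + 7/2
E_{2/3} S_{-1} f = 5x^5 + (41/3)x^4 + (128/9)x^3 + (184/27)x^2 + (112/81)x + 1733/486
D_q E_{2/3} S_{-1} f = (55/16)x^4 + (205/24)x^3 + (32/3)x^2 + (92/27)x + 112/81
∇ f = -25x^4 + 38x^3 - 32x^2 + 13x - 2
Δ f = -25x^4 - 62x^3 - 68x^2 - 37x - 8
(D_q ∘ E_{2/3} ∘ S_{-1} + ∇ + Δ) f = -(745/16)x^4 - (371/24)x^3 - (268/3)x^2 - (556/27)x - 698/81

g(x) = -(745/16)x^4 - (371/24)x^3 - (268/3)x^2 - (556/27)x - 698/81


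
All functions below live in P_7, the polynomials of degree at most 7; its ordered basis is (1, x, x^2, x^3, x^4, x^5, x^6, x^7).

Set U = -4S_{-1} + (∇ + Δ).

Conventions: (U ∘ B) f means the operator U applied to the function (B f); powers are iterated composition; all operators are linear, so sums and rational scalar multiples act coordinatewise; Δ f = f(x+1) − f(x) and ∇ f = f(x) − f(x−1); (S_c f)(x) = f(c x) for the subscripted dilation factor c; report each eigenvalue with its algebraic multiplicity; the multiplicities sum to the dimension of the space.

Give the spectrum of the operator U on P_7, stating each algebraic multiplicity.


image of 1: -4
image of x: 4x + 2
image of x^2: -4x^2 + 4x
image of x^3: 4x^3 + 6x^2 + 2
image of x^4: -4x^4 + 8x^3 + 8x
image of x^5: 4x^5 + 10x^4 + 20x^2 + 2
image of x^6: -4x^6 + 12x^5 + 40x^3 + 12x
image of x^7: 4x^7 + 14x^6 + 70x^4 + 42x^2 + 2
the matrix is upper triangular; its diagonal is (-4, 4, -4, 4, -4, 4, -4, 4)
for a triangular matrix the eigenvalues are the diagonal entries, with algebraic multiplicity their repetition count

λ = -4 (multiplicity 4), λ = 4 (multiplicity 4)


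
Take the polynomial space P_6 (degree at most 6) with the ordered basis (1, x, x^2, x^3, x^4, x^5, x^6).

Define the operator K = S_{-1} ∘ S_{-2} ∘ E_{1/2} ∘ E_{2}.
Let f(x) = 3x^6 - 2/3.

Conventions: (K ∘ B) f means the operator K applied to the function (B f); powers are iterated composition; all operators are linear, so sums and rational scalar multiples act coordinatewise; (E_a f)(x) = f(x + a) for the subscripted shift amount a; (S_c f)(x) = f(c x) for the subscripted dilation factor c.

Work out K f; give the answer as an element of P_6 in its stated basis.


the result is g(x) = 192x^6 + 1440x^5 + 4500x^4 + 7500x^3 + (28125/4)x^2 + (28125/8)x + 140497/192

E_{2} f = 3x^6 + 36x^5 + 180x^4 + 480x^3 + 720x^2 + 576x + 574/3
E_{1/2} E_{2} f = 3x^6 + 45x^5 + (1125/4)x^4 + (1875/2)x^3 + (28125/16)x^2 + (28125/16)x + 140497/192
S_{-2} E_{1/2} E_{2} f = 192x^6 - 1440x^5 + 4500x^4 - 7500x^3 + (28125/4)x^2 - (28125/8)x + 140497/192
S_{-1} S_{-2} E_{1/2} E_{2} f = 192x^6 + 1440x^5 + 4500x^4 + 7500x^3 + (28125/4)x^2 + (28125/8)x + 140497/192


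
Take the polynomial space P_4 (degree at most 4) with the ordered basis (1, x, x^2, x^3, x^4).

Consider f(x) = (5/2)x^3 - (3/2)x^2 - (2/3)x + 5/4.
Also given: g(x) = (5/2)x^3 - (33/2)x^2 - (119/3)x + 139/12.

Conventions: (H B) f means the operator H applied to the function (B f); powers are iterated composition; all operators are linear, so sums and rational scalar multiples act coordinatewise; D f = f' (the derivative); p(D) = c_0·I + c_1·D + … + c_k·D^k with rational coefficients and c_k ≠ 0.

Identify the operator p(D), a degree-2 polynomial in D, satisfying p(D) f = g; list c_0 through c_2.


D^0 f = (5/2)x^3 - (3/2)x^2 - (2/3)x + 5/4
D^1 f = (15/2)x^2 - 3x - 2/3
D^2 f = 15x - 3
matching coefficients of g against c_0 f + c_1 Df + … from the top degree down determines the c_i
solution: c_0 = 1, c_1 = -2, c_2 = -3

p(D) = I − 2·D − 3·D^2, i.e. c_0 = 1, c_1 = -2, c_2 = -3


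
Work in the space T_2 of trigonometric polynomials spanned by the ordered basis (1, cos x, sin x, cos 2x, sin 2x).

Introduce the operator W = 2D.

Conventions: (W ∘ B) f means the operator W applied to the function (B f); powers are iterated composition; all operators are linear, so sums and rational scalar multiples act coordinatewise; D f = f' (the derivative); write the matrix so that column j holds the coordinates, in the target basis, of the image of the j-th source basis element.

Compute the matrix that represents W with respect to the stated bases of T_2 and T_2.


image of 1: 0
image of cos x: -2sin x
image of sin x: 2cos x
image of cos 2x: -4sin 2x
image of sin 2x: 4cos 2x
each image's coordinates form column j of the matrix

the matrix is [[0, 0, 0, 0, 0]; [0, 0, 2, 0, 0]; [0, -2, 0, 0, 0]; [0, 0, 0, 0, 4]; [0, 0, 0, -4, 0]] (rows listed top to bottom)


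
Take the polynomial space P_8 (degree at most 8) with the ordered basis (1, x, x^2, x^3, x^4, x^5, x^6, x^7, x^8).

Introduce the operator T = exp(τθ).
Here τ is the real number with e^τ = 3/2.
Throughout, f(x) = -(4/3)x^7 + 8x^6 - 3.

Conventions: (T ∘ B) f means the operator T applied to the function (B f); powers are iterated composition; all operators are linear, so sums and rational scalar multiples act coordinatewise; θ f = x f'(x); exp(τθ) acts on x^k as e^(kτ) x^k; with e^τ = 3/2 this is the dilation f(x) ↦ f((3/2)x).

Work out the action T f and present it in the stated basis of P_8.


exp(τθ) x^k = e^(kτ) x^k; with e^τ = 3/2 this sends x^k to (3/2)^k x^k
x^6 ↦ 729/64 x^6
x^7 ↦ 2187/128 x^7
applying this coordinatewise to f: exp(τθ) f = -(729/32)x^7 + (729/8)x^6 - 3

g(x) = -(729/32)x^7 + (729/8)x^6 - 3


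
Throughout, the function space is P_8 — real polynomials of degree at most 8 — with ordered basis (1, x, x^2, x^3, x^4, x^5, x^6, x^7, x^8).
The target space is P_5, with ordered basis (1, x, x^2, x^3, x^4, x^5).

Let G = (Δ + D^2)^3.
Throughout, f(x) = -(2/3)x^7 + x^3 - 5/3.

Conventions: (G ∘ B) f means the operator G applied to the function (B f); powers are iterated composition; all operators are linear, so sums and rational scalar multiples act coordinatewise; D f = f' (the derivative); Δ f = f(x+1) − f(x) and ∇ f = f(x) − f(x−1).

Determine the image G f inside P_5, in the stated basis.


the result is g(x) = -140x^4 - 2520x^3 - 12180x^2 - 16800x - 5398

Δ f = -(14/3)x^6 - 14x^5 - (70/3)x^4 - (70/3)x^3 - 11x^2 - (5/3)x + 1/3
D f = -(14/3)x^6 + 3x^2
D D f = -28x^5 + 6x
(Δ + D^2) f = -(14/3)x^6 - 42x^5 - (70/3)x^4 - (70/3)x^3 - 11x^2 + (13/3)x + 1/3
Δ (Δ + D^2) f = -28x^5 - 280x^4 - (1820/3)x^3 - 700x^2 - (1270/3)x - 100
D (Δ + D^2) f = -28x^5 - 210x^4 - (280/3)x^3 - 70x^2 - 22x + 13/3
D D (Δ + D^2) f = -140x^4 - 840x^3 - 280x^2 - 140x - 22
(Δ + D^2) (Δ + D^2) f = -28x^5 - 420x^4 - (4340/3)x^3 - 980x^2 - (1690/3)x - 122
Δ (Δ + D^2) (Δ + D^2) f = -140x^4 - 1960x^3 - 7140x^2 - 8120x - 3438
D (Δ + D^2) (Δ + D^2) f = -140x^4 - 1680x^3 - 4340x^2 - 1960x - 1690/3
D D (Δ + D^2) (Δ + D^2) f = -560x^3 - 5040x^2 - 8680x - 1960
(Δ + D^2) (Δ + D^2) (Δ + D^2) f = -140x^4 - 2520x^3 - 12180x^2 - 16800x - 5398


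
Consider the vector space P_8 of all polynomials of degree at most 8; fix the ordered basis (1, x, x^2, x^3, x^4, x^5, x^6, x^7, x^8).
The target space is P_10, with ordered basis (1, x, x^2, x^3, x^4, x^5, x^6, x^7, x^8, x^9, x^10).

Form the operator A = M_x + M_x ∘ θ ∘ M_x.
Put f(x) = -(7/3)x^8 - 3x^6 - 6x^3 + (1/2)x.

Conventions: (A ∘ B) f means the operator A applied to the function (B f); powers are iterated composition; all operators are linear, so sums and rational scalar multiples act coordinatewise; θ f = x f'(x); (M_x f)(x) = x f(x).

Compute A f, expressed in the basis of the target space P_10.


the image equals g(x) = -21x^10 - (7/3)x^9 - 21x^8 - 3x^7 - 24x^5 - 6x^4 + x^3 + (1/2)x^2

M_x f = -(7/3)x^9 - 3x^7 - 6x^4 + (1/2)x^2
M_x f = -(7/3)x^9 - 3x^7 - 6x^4 + (1/2)x^2
θ M_x f = -21x^9 - 21x^7 - 24x^4 + x^2
M_x θ M_x f = -21x^10 - 21x^8 - 24x^5 + x^3
(M_x + M_x ∘ θ ∘ M_x) f = -21x^10 - (7/3)x^9 - 21x^8 - 3x^7 - 24x^5 - 6x^4 + x^3 + (1/2)x^2


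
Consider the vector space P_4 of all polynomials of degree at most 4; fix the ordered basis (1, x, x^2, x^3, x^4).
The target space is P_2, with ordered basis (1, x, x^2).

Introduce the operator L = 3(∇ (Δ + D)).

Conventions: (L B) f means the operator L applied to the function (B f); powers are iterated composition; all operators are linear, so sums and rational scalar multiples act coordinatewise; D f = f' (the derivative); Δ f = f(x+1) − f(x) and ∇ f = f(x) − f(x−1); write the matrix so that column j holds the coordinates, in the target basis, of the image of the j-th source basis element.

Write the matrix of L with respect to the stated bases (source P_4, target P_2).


the matrix is [[0, 0, 12, -9, 18]; [0, 0, 0, 36, -36]; [0, 0, 0, 0, 72]] (rows listed top to bottom)

image of 1: 0
image of x: 0
image of x^2: 12
image of x^3: 36x - 9
image of x^4: 72x^2 - 36x + 18
each image's coordinates form column j of the matrix


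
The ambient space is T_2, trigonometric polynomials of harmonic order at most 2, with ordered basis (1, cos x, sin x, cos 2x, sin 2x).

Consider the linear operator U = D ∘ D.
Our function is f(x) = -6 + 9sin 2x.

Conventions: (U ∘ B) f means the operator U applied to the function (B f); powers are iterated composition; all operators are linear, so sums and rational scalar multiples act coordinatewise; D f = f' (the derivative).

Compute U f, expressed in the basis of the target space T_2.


the image equals g(x) = -36sin 2x

D f = 18cos 2x
D D f = -36sin 2x


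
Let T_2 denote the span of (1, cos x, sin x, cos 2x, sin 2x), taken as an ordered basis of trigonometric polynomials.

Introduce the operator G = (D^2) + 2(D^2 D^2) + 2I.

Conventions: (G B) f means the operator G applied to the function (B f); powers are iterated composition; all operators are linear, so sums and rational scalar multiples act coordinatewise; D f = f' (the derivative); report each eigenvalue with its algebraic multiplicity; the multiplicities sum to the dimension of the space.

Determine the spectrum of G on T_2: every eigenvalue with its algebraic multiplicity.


λ = 2 (multiplicity 1), λ = 3 (multiplicity 2), λ = 30 (multiplicity 2)

image of 1: 2
image of cos x: 3cos x
image of sin x: 3sin x
image of cos 2x: 30cos 2x
image of sin 2x: 30sin 2x
the matrix is diagonal; its diagonal is (2, 3, 3, 30, 30)
for a triangular matrix the eigenvalues are the diagonal entries, with algebraic multiplicity their repetition count


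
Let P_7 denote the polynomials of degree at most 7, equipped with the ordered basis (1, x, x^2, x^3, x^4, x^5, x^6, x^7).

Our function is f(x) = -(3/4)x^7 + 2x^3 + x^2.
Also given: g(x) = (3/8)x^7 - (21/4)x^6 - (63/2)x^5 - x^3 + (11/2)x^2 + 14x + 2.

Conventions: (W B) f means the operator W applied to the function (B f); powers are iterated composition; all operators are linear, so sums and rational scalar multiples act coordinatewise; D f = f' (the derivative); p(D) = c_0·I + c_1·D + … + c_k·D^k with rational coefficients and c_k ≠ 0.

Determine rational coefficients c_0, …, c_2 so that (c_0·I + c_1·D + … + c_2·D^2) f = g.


D^0 f = -(3/4)x^7 + 2x^3 + x^2
D^1 f = -(21/4)x^6 + 6x^2 + 2x
D^2 f = -(63/2)x^5 + 12x + 2
matching coefficients of g against c_0 f + c_1 Df + … from the top degree down determines the c_i
solution: c_0 = -1/2, c_1 = 1, c_2 = 1

c_0 = -1/2, c_1 = 1, c_2 = 1


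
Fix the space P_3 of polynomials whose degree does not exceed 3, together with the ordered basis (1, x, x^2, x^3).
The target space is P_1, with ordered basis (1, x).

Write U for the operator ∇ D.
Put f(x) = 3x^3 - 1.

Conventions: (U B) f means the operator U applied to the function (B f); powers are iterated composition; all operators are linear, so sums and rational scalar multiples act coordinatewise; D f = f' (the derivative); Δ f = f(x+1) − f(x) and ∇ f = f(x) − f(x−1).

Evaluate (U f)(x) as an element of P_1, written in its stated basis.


D f = 9x^2
∇ D f = 18x - 9

g(x) = 18x - 9


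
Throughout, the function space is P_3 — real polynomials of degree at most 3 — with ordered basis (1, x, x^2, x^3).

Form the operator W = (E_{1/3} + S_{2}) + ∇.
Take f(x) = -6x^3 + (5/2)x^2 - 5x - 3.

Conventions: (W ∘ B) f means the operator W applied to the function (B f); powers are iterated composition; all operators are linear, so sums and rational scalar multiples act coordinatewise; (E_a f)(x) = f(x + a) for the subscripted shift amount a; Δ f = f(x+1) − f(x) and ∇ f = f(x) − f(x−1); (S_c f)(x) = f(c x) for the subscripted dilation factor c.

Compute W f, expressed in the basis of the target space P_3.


the image equals g(x) = -54x^3 - (23/2)x^2 + (23/3)x - 190/9

E_{1/3} f = -6x^3 - (7/2)x^2 - (16/3)x - 83/18
S_{2} f = -48x^3 + 10x^2 - 10x - 3
(E_{1/3} + S_{2}) f = -54x^3 + (13/2)x^2 - (46/3)x - 137/18
∇ f = -18x^2 + 23x - 27/2
((E_{1/3} + S_{2}) + ∇) f = -54x^3 - (23/2)x^2 + (23/3)x - 190/9


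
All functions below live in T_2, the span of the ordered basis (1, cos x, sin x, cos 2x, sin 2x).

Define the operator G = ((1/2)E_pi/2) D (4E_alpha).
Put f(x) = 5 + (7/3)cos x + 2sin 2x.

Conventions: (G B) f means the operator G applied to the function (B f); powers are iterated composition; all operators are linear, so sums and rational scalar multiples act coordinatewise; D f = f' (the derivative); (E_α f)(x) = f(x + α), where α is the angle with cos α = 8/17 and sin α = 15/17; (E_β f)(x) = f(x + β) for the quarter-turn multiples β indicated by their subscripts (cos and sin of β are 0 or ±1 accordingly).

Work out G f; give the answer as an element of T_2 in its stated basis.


the result is g(x) = -(112/51)cos x + (70/17)sin x + (1288/289)cos 2x + (1920/289)sin 2x

E_alpha f = 5 + (56/51)cos x - (35/17)sin x + (480/289)cos 2x - (322/289)sin 2x
(4E_alpha) f = 20 + (224/51)cos x - (140/17)sin x + (1920/289)cos 2x - (1288/289)sin 2x
D (4E_alpha) f = -(140/17)cos x - (224/51)sin x - (2576/289)cos 2x - (3840/289)sin 2x
E_pi/2 D (4E_alpha) f = -(224/51)cos x + (140/17)sin x + (2576/289)cos 2x + (3840/289)sin 2x
((1/2)E_pi/2) D (4E_alpha) f = -(112/51)cos x + (70/17)sin x + (1288/289)cos 2x + (1920/289)sin 2x


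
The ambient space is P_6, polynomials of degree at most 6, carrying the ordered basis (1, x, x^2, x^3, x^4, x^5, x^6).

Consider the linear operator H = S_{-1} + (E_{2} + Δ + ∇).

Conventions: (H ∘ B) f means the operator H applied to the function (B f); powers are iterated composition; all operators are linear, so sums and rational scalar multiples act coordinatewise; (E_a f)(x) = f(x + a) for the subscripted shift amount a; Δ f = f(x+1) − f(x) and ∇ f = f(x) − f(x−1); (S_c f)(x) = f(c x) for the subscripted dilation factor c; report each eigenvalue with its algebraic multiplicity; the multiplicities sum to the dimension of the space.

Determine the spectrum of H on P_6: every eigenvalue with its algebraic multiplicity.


image of 1: 2
image of x: 4
image of x^2: 2x^2 + 8x + 4
image of x^3: 12x^2 + 12x + 10
image of x^4: 2x^4 + 16x^3 + 24x^2 + 40x + 16
image of x^5: 20x^4 + 40x^3 + 100x^2 + 80x + 34
image of x^6: 2x^6 + 24x^5 + 60x^4 + 200x^3 + 240x^2 + 204x + 64
the matrix is upper triangular; its diagonal is (2, 0, 2, 0, 2, 0, 2)
for a triangular matrix the eigenvalues are the diagonal entries, with algebraic multiplicity their repetition count

λ = 0 (multiplicity 3), λ = 2 (multiplicity 4)


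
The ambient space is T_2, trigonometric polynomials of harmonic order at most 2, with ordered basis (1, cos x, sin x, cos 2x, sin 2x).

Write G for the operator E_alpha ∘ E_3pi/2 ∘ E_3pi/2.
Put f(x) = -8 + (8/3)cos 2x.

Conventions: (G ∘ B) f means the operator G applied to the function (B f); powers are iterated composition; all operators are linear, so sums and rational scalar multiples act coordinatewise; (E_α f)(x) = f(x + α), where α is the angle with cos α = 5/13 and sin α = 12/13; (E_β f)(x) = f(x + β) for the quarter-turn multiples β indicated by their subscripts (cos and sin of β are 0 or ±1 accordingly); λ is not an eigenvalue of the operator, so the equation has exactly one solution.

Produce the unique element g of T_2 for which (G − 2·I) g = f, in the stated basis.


write g with unknown coordinates in the stated basis and equate coefficients in (G − 2·I) g = f
solving from the highest basis element down gives g = 8 - (3656/3963)cos 2x + (320/1321)sin 2x
check: G g = 8 + (3256/3963)cos 2x + (640/1321)sin 2x
so G g − 2·g = -8 + (8/3)cos 2x = f ✓

the result is g(x) = 8 - (3656/3963)cos 2x + (320/1321)sin 2x


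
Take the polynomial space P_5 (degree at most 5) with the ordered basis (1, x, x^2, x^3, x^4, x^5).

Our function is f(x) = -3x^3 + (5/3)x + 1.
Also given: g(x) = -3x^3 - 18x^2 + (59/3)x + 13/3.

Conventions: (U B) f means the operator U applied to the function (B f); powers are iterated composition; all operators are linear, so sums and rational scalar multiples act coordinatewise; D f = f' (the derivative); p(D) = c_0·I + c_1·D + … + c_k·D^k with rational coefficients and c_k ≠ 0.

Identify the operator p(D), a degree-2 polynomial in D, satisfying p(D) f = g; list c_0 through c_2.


p(D) = I + 2·D − D^2, i.e. c_0 = 1, c_1 = 2, c_2 = -1

D^0 f = -3x^3 + (5/3)x + 1
D^1 f = -9x^2 + 5/3
D^2 f = -18x
matching coefficients of g against c_0 f + c_1 Df + … from the top degree down determines the c_i
solution: c_0 = 1, c_1 = 2, c_2 = -1


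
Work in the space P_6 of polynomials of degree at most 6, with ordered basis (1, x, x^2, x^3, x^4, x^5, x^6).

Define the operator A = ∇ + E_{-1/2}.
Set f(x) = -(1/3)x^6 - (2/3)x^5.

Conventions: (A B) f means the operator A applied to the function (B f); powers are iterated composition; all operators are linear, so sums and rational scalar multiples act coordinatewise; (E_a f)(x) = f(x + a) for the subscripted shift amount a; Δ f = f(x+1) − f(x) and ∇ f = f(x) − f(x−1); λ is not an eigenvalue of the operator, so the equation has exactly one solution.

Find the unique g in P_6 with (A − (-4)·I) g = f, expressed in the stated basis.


write g with unknown coordinates in the stated basis and equate coefficients in (A − (-4)·I) g = f
solving from the highest basis element down gives g = -(1/15)x^6 - (7/75)x^5 - (31/300)x^4 + (101/750)x^3 - (4727/30000)x^2 + (23167/150000)x - 77063/1000000
check: A g = -(1/15)x^6 - (22/75)x^5 + (31/75)x^4 - (202/375)x^3 + (4727/7500)x^2 - (23167/37500)x + 77063/250000
so A g − (-4)·g = -(1/3)x^6 - (2/3)x^5 = f ✓

the result is g(x) = -(1/15)x^6 - (7/75)x^5 - (31/300)x^4 + (101/750)x^3 - (4727/30000)x^2 + (23167/150000)x - 77063/1000000


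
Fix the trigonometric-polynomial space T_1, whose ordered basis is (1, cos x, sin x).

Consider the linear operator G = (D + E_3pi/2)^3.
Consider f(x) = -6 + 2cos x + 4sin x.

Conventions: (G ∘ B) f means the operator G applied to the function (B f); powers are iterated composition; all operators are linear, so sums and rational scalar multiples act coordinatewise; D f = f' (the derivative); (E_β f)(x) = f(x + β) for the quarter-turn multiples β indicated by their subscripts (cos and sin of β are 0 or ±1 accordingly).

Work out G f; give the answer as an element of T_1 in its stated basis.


the image equals g(x) = -6

D f = 4cos x - 2sin x
E_3pi/2 f = -6 - 4cos x + 2sin x
(D + E_3pi/2) f = -6
D (D + E_3pi/2) f = 0
E_3pi/2 (D + E_3pi/2) f = -6
(D + E_3pi/2) (D + E_3pi/2) f = -6
D (D + E_3pi/2) (D + E_3pi/2) f = 0
E_3pi/2 (D + E_3pi/2) (D + E_3pi/2) f = -6
(D + E_3pi/2) (D + E_3pi/2) (D + E_3pi/2) f = -6


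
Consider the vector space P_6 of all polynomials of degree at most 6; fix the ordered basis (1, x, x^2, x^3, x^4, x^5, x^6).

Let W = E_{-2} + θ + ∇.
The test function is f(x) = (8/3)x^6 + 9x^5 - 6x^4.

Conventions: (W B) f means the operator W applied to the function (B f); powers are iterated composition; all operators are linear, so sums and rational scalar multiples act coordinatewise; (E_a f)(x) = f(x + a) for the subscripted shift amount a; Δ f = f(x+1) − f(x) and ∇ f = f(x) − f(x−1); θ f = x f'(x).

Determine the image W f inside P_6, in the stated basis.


the image equals g(x) = (56/3)x^6 + 38x^5 + 45x^4 - (238/3)x^3 - 138x^2 + 347x - 201

E_{-2} f = (8/3)x^6 - 23x^5 + 64x^4 - (56/3)x^3 - 224x^2 + 400x - 640/3
θ f = 16x^6 + 45x^5 - 24x^4
∇ f = 16x^5 + 5x^4 - (182/3)x^3 + 86x^2 - 53x + 37/3
(E_{-2} + θ + ∇) f = (56/3)x^6 + 38x^5 + 45x^4 - (238/3)x^3 - 138x^2 + 347x - 201


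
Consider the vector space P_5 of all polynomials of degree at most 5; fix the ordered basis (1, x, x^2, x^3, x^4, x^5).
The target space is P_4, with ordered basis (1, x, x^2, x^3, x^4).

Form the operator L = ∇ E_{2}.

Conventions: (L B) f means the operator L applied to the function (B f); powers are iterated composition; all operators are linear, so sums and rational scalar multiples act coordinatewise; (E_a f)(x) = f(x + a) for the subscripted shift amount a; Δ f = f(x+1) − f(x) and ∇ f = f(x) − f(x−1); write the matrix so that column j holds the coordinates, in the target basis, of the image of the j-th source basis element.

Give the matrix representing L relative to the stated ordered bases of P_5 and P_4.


the matrix is [[0, 1, 3, 7, 15, 31]; [0, 0, 2, 9, 28, 75]; [0, 0, 0, 3, 18, 70]; [0, 0, 0, 0, 4, 30]; [0, 0, 0, 0, 0, 5]] (rows listed top to bottom)

image of 1: 0
image of x: 1
image of x^2: 2x + 3
image of x^3: 3x^2 + 9x + 7
image of x^4: 4x^3 + 18x^2 + 28x + 15
image of x^5: 5x^4 + 30x^3 + 70x^2 + 75x + 31
each image's coordinates form column j of the matrix


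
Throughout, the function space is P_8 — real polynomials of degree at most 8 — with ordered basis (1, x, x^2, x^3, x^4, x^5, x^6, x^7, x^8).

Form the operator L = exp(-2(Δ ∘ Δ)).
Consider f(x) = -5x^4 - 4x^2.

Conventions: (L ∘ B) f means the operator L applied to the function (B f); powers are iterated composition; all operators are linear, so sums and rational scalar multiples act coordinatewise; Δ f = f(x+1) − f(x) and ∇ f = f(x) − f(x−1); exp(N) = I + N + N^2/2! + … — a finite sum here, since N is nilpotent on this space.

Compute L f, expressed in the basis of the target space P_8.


order-1 term: 120x^2 + 240x + 156
order-2 term: -240
the series for exp(-2(Δ ∘ Δ)) f terminates at order 2
exp(-2(Δ ∘ Δ)) f = -5x^4 + 116x^2 + 240x - 84

g(x) = -5x^4 + 116x^2 + 240x - 84


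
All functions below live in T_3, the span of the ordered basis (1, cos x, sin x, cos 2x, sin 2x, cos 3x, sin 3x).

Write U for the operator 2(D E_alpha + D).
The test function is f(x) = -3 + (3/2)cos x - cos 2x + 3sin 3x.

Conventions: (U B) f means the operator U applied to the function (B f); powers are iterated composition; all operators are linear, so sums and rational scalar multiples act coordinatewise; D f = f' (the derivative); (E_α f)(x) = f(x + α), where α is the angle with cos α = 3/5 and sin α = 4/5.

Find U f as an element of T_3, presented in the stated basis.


g(x) = -(12/5)cos x - (24/5)sin x + (96/25)cos 2x + (72/25)sin 2x + (144/125)cos 3x - (792/125)sin 3x

E_alpha f = -3 + (9/10)cos x - (6/5)sin x + (7/25)cos 2x + (24/25)sin 2x + (132/125)cos 3x - (351/125)sin 3x
D E_alpha f = -(6/5)cos x - (9/10)sin x + (48/25)cos 2x - (14/25)sin 2x - (1053/125)cos 3x - (396/125)sin 3x
D f = -(3/2)sin x + 2sin 2x + 9cos 3x
(D E_alpha + D) f = -(6/5)cos x - (12/5)sin x + (48/25)cos 2x + (36/25)sin 2x + (72/125)cos 3x - (396/125)sin 3x
(2(D E_alpha + D)) f = -(12/5)cos x - (24/5)sin x + (96/25)cos 2x + (72/25)sin 2x + (144/125)cos 3x - (792/125)sin 3x


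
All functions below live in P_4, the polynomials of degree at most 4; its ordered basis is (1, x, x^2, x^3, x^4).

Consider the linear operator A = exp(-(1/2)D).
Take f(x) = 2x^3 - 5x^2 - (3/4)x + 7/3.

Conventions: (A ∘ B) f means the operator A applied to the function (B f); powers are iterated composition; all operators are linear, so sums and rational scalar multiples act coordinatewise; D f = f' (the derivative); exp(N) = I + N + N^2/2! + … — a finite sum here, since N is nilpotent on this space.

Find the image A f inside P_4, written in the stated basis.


order-1 term: -3x^2 + 5x + 3/8
order-2 term: (3/2)x - 5/4
order-3 term: -1/4
the series for exp(-(1/2)D) f terminates at order 3
exp(-(1/2)D) f = 2x^3 - 8x^2 + (23/4)x + 29/24

the image equals g(x) = 2x^3 - 8x^2 + (23/4)x + 29/24


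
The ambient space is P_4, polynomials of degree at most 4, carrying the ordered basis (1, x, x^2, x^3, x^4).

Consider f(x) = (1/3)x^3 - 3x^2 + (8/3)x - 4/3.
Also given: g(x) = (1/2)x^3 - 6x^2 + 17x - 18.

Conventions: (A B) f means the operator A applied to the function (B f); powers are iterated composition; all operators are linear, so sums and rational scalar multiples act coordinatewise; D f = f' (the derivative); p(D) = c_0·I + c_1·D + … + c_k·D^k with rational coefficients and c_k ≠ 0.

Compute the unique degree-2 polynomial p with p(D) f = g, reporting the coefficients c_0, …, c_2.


p(D) = (3/2)·I − (3/2)·D + 2·D^2, i.e. c_0 = 3/2, c_1 = -3/2, c_2 = 2

D^0 f = (1/3)x^3 - 3x^2 + (8/3)x - 4/3
D^1 f = x^2 - 6x + 8/3
D^2 f = 2x - 6
matching coefficients of g against c_0 f + c_1 Df + … from the top degree down determines the c_i
solution: c_0 = 3/2, c_1 = -3/2, c_2 = 2


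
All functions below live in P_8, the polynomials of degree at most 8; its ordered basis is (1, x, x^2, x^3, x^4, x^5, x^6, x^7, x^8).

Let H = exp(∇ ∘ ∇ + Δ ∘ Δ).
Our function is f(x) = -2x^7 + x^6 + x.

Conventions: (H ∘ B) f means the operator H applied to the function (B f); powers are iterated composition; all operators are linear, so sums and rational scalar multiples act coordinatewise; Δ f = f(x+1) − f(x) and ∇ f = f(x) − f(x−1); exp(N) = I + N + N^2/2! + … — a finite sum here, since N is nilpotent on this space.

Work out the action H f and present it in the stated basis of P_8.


order-1 term: -168x^5 + 60x^4 - 1960x^3 + 420x^2 - 1736x + 124
order-2 term: -3360x^3 + 720x^2 - 23520x + 1680
order-3 term: -13440x + 960
the series for exp(∇ ∘ ∇ + Δ ∘ Δ) f terminates at order 3
exp(∇ ∘ ∇ + Δ ∘ Δ) f = -2x^7 + x^6 - 168x^5 + 60x^4 - 5320x^3 + 1140x^2 - 38695x + 2764

g(x) = -2x^7 + x^6 - 168x^5 + 60x^4 - 5320x^3 + 1140x^2 - 38695x + 2764


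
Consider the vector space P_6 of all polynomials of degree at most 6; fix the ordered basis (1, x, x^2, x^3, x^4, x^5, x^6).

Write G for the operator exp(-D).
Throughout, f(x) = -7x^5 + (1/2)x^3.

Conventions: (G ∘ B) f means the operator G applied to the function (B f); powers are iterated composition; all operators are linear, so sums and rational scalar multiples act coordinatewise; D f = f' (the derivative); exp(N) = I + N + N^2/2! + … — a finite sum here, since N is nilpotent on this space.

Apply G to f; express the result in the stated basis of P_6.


the result is g(x) = -7x^5 + 35x^4 - (139/2)x^3 + (137/2)x^2 - (67/2)x + 13/2

order-1 term: 35x^4 - (3/2)x^2
order-2 term: -70x^3 + (3/2)x
order-3 term: 70x^2 - 1/2
order-4 term: -35x
order-5 term: 7
the series for exp(-D) f terminates at order 5
exp(-D) f = -7x^5 + 35x^4 - (139/2)x^3 + (137/2)x^2 - (67/2)x + 13/2


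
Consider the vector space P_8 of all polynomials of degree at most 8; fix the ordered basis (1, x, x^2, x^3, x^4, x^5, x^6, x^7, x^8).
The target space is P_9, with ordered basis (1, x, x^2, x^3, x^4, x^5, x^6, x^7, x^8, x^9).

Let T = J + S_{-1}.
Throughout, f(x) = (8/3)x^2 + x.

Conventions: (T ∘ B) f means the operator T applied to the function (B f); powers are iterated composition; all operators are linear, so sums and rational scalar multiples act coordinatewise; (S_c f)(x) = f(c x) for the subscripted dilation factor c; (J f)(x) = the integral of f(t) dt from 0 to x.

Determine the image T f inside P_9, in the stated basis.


J f = (8/9)x^3 + (1/2)x^2
S_{-1} f = (8/3)x^2 - x
(J + S_{-1}) f = (8/9)x^3 + (19/6)x^2 - x

g(x) = (8/9)x^3 + (19/6)x^2 - x


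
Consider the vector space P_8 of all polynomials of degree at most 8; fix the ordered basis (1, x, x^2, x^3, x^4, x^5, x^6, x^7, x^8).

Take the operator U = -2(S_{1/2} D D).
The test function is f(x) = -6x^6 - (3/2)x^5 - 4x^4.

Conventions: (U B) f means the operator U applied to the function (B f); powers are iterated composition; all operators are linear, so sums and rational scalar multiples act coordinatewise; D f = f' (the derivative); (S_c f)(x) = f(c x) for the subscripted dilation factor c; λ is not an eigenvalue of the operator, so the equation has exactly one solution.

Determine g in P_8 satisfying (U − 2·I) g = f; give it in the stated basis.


write g with unknown coordinates in the stated basis and equate coefficients in (U − 2·I) g = f
solving from the highest basis element down gives g = 3x^6 + (3/4)x^5 - (29/8)x^4 - (15/8)x^3 + (87/8)x^2 + (45/8)x - 87/4
check: U g = -(45/4)x^4 - (15/4)x^3 + (87/4)x^2 + (45/4)x - 87/2
so U g − 2·g = -6x^6 - (3/2)x^5 - 4x^4 = f ✓

the result is g(x) = 3x^6 + (3/4)x^5 - (29/8)x^4 - (15/8)x^3 + (87/8)x^2 + (45/8)x - 87/4


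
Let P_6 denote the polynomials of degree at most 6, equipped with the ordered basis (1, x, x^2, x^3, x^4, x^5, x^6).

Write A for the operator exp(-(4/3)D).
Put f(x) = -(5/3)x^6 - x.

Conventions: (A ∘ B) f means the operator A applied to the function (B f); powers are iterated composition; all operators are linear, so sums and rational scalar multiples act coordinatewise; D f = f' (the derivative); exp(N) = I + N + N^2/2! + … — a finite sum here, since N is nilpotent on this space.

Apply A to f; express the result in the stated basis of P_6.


order-1 term: (40/3)x^5 + 4/3
order-2 term: -(400/9)x^4
order-3 term: (6400/81)x^3
order-4 term: -(6400/81)x^2
order-5 term: (10240/243)x
order-6 term: -20480/2187
the series for exp(-(4/3)D) f terminates at order 6
exp(-(4/3)D) f = -(5/3)x^6 + (40/3)x^5 - (400/9)x^4 + (6400/81)x^3 - (6400/81)x^2 + (9997/243)x - 17564/2187

the image equals g(x) = -(5/3)x^6 + (40/3)x^5 - (400/9)x^4 + (6400/81)x^3 - (6400/81)x^2 + (9997/243)x - 17564/2187


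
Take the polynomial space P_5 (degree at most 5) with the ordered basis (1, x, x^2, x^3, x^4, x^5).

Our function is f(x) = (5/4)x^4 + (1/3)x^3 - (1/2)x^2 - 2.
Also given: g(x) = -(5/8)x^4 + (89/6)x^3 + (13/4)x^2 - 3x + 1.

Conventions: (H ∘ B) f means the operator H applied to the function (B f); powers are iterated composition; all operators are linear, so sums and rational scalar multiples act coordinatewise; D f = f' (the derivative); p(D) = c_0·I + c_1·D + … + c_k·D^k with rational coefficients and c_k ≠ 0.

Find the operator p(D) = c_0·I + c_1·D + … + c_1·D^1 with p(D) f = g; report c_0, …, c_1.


c_0 = -1/2, c_1 = 3

D^0 f = (5/4)x^4 + (1/3)x^3 - (1/2)x^2 - 2
D^1 f = 5x^3 + x^2 - x
matching coefficients of g against c_0 f + c_1 Df + … from the top degree down determines the c_i
solution: c_0 = -1/2, c_1 = 3


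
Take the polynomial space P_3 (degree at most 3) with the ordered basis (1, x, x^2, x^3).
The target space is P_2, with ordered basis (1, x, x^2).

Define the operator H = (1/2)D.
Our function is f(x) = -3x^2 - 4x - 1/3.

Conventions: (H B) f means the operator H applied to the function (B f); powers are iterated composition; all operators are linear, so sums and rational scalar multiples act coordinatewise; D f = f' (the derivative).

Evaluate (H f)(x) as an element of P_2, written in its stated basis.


g(x) = -3x - 2

D f = -6x - 4
((1/2)D) f = -3x - 2


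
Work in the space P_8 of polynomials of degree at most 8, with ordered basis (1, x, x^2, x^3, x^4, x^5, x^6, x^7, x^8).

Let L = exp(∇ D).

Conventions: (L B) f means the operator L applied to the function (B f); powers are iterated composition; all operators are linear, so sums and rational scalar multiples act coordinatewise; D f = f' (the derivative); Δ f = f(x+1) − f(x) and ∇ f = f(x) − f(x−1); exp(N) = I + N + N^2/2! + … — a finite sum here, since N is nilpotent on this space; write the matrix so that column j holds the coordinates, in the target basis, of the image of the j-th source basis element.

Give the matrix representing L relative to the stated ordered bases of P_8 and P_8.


image of 1: 1
image of x: x
image of x^2: x^2 + 2
image of x^3: x^3 + 6x - 3
image of x^4: x^4 + 12x^2 - 12x + 16
image of x^5: x^5 + 20x^3 - 30x^2 + 80x - 65
image of x^6: x^6 + 30x^4 - 60x^3 + 240x^2 - 390x + 336
image of x^7: x^7 + 42x^5 - 105x^4 + 560x^3 - 1365x^2 + 2352x - 1897
image of x^8: x^8 + 56x^6 - 168x^5 + 1120x^4 - 3640x^3 + 9408x^2 - 15176x + 11824
each image's coordinates form column j of the matrix

the matrix is [[1, 0, 2, -3, 16, -65, 336, -1897, 11824]; [0, 1, 0, 6, -12, 80, -390, 2352, -15176]; [0, 0, 1, 0, 12, -30, 240, -1365, 9408]; [0, 0, 0, 1, 0, 20, -60, 560, -3640]; [0, 0, 0, 0, 1, 0, 30, -105, 1120]; [0, 0, 0, 0, 0, 1, 0, 42, -168]; [0, 0, 0, 0, 0, 0, 1, 0, 56]; [0, 0, 0, 0, 0, 0, 0, 1, 0]; [0, 0, 0, 0, 0, 0, 0, 0, 1]] (rows listed top to bottom)


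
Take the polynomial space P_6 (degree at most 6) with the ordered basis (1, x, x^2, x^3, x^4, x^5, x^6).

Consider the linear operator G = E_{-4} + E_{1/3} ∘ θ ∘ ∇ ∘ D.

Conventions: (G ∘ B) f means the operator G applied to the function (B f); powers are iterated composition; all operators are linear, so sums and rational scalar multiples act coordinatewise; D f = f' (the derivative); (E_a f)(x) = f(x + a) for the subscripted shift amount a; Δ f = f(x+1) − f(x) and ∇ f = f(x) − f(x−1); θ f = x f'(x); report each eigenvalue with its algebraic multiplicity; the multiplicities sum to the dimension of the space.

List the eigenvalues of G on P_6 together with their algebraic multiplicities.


image of 1: 1
image of x: x - 4
image of x^2: x^2 - 8x + 16
image of x^3: x^3 - 12x^2 + 54x - 62
image of x^4: x^4 - 16x^3 + 120x^2 - 252x + 764/3
image of x^5: x^5 - 20x^4 + 220x^3 - 640x^2 + 1280x - 9196/9
image of x^6: x^6 - 24x^5 + 360x^4 - 1300x^3 + 3860x^2 - (55226/9)x + 110542/27
the matrix is upper triangular; its diagonal is (1, 1, 1, 1, 1, 1, 1)
for a triangular matrix the eigenvalues are the diagonal entries, with algebraic multiplicity their repetition count

λ = 1 (multiplicity 7)


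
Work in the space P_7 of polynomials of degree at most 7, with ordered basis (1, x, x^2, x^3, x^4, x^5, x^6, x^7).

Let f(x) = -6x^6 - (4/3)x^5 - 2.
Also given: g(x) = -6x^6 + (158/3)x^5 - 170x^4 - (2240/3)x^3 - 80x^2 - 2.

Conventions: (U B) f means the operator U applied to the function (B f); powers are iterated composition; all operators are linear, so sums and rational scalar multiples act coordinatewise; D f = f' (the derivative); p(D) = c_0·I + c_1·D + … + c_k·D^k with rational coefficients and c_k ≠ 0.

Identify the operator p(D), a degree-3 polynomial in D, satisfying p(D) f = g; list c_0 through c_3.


p(D) = I − (3/2)·D + D^2 + D^3, i.e. c_0 = 1, c_1 = -3/2, c_2 = 1, c_3 = 1

D^0 f = -6x^6 - (4/3)x^5 - 2
D^1 f = -36x^5 - (20/3)x^4
D^2 f = -180x^4 - (80/3)x^3
D^3 f = -720x^3 - 80x^2
matching coefficients of g against c_0 f + c_1 Df + … from the top degree down determines the c_i
solution: c_0 = 1, c_1 = -3/2, c_2 = 1, c_3 = 1


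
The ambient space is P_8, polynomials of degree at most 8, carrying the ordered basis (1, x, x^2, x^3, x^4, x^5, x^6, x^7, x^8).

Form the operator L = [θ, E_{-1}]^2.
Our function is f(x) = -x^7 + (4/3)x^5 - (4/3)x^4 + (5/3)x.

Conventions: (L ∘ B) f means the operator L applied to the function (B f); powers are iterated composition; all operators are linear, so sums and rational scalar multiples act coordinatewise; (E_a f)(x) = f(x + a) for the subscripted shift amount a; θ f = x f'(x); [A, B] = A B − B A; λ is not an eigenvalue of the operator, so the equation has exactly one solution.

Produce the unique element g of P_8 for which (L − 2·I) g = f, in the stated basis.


g(x) = (1/2)x^7 + (59/6)x^5 - (313/3)x^4 + (1555/3)x^3 - 2056x^2 + (36469/6)x - 26378/3

write g with unknown coordinates in the stated basis and equate coefficients in (L − 2·I) g = f
solving from the highest basis element down gives g = (1/2)x^7 + (59/6)x^5 - (313/3)x^4 + (1555/3)x^3 - 2056x^2 + (36469/6)x - 26378/3
check: L g = 21x^5 - 210x^4 + (3110/3)x^3 - 4112x^2 + 12158x - 52756/3
so L g − 2·g = -x^7 + (4/3)x^5 - (4/3)x^4 + (5/3)x = f ✓


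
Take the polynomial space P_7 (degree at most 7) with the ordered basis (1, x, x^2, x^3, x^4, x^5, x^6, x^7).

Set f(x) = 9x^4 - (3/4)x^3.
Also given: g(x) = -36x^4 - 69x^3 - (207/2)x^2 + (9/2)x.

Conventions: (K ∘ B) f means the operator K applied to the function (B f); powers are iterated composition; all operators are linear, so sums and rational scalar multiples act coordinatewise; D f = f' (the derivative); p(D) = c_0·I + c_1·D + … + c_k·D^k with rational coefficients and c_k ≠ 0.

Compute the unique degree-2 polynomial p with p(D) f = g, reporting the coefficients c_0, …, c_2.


p(D) = -4·I − 2·D − D^2, i.e. c_0 = -4, c_1 = -2, c_2 = -1

D^0 f = 9x^4 - (3/4)x^3
D^1 f = 36x^3 - (9/4)x^2
D^2 f = 108x^2 - (9/2)x
matching coefficients of g against c_0 f + c_1 Df + … from the top degree down determines the c_i
solution: c_0 = -4, c_1 = -2, c_2 = -1


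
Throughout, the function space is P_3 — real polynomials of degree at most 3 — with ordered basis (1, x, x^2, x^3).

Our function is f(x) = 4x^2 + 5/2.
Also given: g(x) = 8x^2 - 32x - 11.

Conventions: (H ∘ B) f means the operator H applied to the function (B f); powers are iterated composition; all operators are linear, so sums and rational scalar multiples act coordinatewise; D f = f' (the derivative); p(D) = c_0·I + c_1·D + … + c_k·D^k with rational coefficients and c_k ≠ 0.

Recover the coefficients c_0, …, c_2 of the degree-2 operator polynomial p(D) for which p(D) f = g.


c_0 = 2, c_1 = -4, c_2 = -2

D^0 f = 4x^2 + 5/2
D^1 f = 8x
D^2 f = 8
matching coefficients of g against c_0 f + c_1 Df + … from the top degree down determines the c_i
solution: c_0 = 2, c_1 = -4, c_2 = -2


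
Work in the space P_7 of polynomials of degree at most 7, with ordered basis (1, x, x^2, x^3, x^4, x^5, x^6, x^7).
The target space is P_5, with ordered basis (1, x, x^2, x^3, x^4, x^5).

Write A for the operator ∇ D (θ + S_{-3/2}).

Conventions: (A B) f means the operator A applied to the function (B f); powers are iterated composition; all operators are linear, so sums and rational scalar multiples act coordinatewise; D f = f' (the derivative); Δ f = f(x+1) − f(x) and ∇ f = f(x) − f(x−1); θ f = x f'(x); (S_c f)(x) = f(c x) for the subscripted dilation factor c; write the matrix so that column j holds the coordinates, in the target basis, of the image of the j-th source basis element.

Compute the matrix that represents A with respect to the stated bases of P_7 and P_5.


image of 1: 0
image of x: 0
image of x^2: 17/2
image of x^3: -(9/4)x + 9/8
image of x^4: (435/4)x^2 - (435/4)x + 145/4
image of x^5: -(415/8)x^3 + (1245/16)x^2 - (415/8)x + 415/32
image of x^6: (16695/32)x^4 - (16695/16)x^3 + (16695/16)x^2 - (16695/32)x + 3339/32
image of x^7: -(27111/64)x^5 + (135555/128)x^4 - (45185/32)x^3 + (135555/128)x^2 - (27111/64)x + 9037/128
each image's coordinates form column j of the matrix

the matrix is [[0, 0, 17/2, 9/8, 145/4, 415/32, 3339/32, 9037/128]; [0, 0, 0, -9/4, -435/4, -415/8, -16695/32, -27111/64]; [0, 0, 0, 0, 435/4, 1245/16, 16695/16, 135555/128]; [0, 0, 0, 0, 0, -415/8, -16695/16, -45185/32]; [0, 0, 0, 0, 0, 0, 16695/32, 135555/128]; [0, 0, 0, 0, 0, 0, 0, -27111/64]] (rows listed top to bottom)


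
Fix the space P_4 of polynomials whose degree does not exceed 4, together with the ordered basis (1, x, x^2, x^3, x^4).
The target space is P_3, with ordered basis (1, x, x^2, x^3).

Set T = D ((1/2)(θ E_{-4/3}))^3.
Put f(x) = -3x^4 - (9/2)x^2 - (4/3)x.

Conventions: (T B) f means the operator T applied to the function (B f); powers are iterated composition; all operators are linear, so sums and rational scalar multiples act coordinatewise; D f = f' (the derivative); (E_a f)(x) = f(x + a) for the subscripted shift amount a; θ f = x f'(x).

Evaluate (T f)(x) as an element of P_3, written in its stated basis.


E_{-4/3} f = -3x^4 + 16x^3 - (73/2)x^2 + (352/9)x - 424/27
θ E_{-4/3} f = -12x^4 + 48x^3 - 73x^2 + (352/9)x
((1/2)(θ E_{-4/3})) f = -6x^4 + 24x^3 - (73/2)x^2 + (176/9)x
E_{-4/3} ((1/2)(θ E_{-4/3})) f = -6x^4 + 56x^3 - (393/2)x^2 + (2716/9)x - 4504/27
θ E_{-4/3} ((1/2)(θ E_{-4/3})) f = -24x^4 + 168x^3 - 393x^2 + (2716/9)x
((1/2)(θ E_{-4/3})) ((1/2)(θ E_{-4/3})) f = -12x^4 + 84x^3 - (393/2)x^2 + (1358/9)x
E_{-4/3} ((1/2)(θ E_{-4/3})) ((1/2)(θ E_{-4/3})) f = -12x^4 + 148x^3 - (1321/2)x^2 + (3710/3)x - 7088/9
θ E_{-4/3} ((1/2)(θ E_{-4/3})) ((1/2)(θ E_{-4/3})) f = -48x^4 + 444x^3 - 1321x^2 + (3710/3)x
((1/2)(θ E_{-4/3})) ((1/2)(θ E_{-4/3})) ((1/2)(θ E_{-4/3})) f = -24x^4 + 222x^3 - (1321/2)x^2 + (1855/3)x
D ((1/2)(θ E_{-4/3}))^3 f = -96x^3 + 666x^2 - 1321x + 1855/3

g(x) = -96x^3 + 666x^2 - 1321x + 1855/3
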